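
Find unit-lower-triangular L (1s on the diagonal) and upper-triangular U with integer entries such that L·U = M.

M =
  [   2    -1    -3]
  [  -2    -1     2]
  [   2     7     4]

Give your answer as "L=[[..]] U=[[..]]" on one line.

  row1 -= -1·row0 → [0,-2,-1]
  row2 -= 1·row0 → [0,8,7]
  row2 -= -4·row1 → [0,0,3]

L=[[1,0,0],[-1,1,0],[1,-4,1]] U=[[2,-1,-3],[0,-2,-1],[0,0,3]]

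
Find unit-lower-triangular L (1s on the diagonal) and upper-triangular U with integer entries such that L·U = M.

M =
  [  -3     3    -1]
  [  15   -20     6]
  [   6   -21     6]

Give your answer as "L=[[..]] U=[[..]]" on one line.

  row1 -= -5·row0 → [0,-5,1]
  row2 -= -2·row0 → [0,-15,4]
  row2 -= 3·row1 → [0,0,1]

L=[[1,0,0],[-5,1,0],[-2,3,1]] U=[[-3,3,-1],[0,-5,1],[0,0,1]]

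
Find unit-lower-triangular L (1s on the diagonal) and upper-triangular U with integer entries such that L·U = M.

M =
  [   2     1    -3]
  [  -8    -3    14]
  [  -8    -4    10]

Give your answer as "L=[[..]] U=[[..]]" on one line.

L=[[1,0,0],[-4,1,0],[-4,0,1]] U=[[2,1,-3],[0,1,2],[0,0,-2]]

  R1 -= -4·R0 → [0,1,2]
  R2 -= -4·R0 → [0,0,-2]
  R2 -= 0·R1 → [0,0,-2]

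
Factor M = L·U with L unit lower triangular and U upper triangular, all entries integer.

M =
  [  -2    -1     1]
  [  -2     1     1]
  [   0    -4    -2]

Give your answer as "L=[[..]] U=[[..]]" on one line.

L=[[1,0,0],[1,1,0],[0,-2,1]] U=[[-2,-1,1],[0,2,0],[0,0,-2]]

  row1 -= 1·row0 → [0,2,0]
  row2 -= 0·row0 → [0,-4,-2]
  row2 -= -2·row1 → [0,0,-2]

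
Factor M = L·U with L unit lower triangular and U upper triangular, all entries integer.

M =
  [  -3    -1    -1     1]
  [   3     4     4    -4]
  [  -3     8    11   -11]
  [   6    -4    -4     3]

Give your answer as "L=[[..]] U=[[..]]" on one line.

  r1 -= -1·r0 → [0,3,3,-3]
  r2 -= 1·r0 → [0,9,12,-12]
  r3 -= -2·r0 → [0,-6,-6,5]
  r2 -= 3·r1 → [0,0,3,-3]
  r3 -= -2·r1 → [0,0,0,-1]
  r3 -= 0·r2 → [0,0,0,-1]

L=[[1,0,0,0],[-1,1,0,0],[1,3,1,0],[-2,-2,0,1]] U=[[-3,-1,-1,1],[0,3,3,-3],[0,0,3,-3],[0,0,0,-1]]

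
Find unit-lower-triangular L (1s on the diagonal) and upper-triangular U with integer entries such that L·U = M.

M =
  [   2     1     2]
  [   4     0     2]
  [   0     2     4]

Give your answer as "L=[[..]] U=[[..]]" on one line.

  r1 -= 2·r0 → [0,-2,-2]
  r2 -= 0·r0 → [0,2,4]
  r2 -= -1·r1 → [0,0,2]

L=[[1,0,0],[2,1,0],[0,-1,1]] U=[[2,1,2],[0,-2,-2],[0,0,2]]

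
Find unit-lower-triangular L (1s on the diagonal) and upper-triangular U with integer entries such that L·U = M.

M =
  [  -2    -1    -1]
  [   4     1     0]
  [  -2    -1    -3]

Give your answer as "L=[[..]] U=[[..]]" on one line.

L=[[1,0,0],[-2,1,0],[1,0,1]] U=[[-2,-1,-1],[0,-1,-2],[0,0,-2]]

  r1 -= -2·r0 → [0,-1,-2]
  r2 -= 1·r0 → [0,0,-2]
  r2 -= 0·r1 → [0,0,-2]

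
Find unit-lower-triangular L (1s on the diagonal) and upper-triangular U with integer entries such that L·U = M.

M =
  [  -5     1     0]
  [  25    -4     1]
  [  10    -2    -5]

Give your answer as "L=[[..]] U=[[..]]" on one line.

L=[[1,0,0],[-5,1,0],[-2,0,1]] U=[[-5,1,0],[0,1,1],[0,0,-5]]

  r1 -= -5·r0 → [0,1,1]
  r2 -= -2·r0 → [0,0,-5]
  r2 -= 0·r1 → [0,0,-5]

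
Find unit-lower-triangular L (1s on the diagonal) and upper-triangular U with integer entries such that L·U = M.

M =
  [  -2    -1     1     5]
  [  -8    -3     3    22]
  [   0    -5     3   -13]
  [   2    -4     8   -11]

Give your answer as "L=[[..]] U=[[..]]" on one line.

  R1 -= 4·R0 → [0,1,-1,2]
  R2 -= 0·R0 → [0,-5,3,-13]
  R3 -= -1·R0 → [0,-5,9,-6]
  R2 -= -5·R1 → [0,0,-2,-3]
  R3 -= -5·R1 → [0,0,4,4]
  R3 -= -2·R2 → [0,0,0,-2]

L=[[1,0,0,0],[4,1,0,0],[0,-5,1,0],[-1,-5,-2,1]] U=[[-2,-1,1,5],[0,1,-1,2],[0,0,-2,-3],[0,0,0,-2]]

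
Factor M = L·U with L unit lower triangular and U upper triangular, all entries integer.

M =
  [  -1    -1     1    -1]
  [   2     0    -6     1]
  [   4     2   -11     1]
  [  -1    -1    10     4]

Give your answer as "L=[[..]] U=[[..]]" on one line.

L=[[1,0,0,0],[-2,1,0,0],[-4,1,1,0],[1,0,-3,1]] U=[[-1,-1,1,-1],[0,-2,-4,-1],[0,0,-3,-2],[0,0,0,-1]]

  row1 -= -2·row0 → [0,-2,-4,-1]
  row2 -= -4·row0 → [0,-2,-7,-3]
  row3 -= 1·row0 → [0,0,9,5]
  row2 -= 1·row1 → [0,0,-3,-2]
  row3 -= 0·row1 → [0,0,9,5]
  row3 -= -3·row2 → [0,0,0,-1]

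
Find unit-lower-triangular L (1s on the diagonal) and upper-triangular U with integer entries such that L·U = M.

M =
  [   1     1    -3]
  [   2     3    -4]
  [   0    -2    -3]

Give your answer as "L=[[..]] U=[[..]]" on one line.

  r1 -= 2·r0 → [0,1,2]
  r2 -= 0·r0 → [0,-2,-3]
  r2 -= -2·r1 → [0,0,1]

L=[[1,0,0],[2,1,0],[0,-2,1]] U=[[1,1,-3],[0,1,2],[0,0,1]]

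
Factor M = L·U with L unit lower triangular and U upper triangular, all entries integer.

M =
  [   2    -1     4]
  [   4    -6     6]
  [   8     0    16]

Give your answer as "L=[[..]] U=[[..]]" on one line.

  R1 -= 2·R0 → [0,-4,-2]
  R2 -= 4·R0 → [0,4,0]
  R2 -= -1·R1 → [0,0,-2]

L=[[1,0,0],[2,1,0],[4,-1,1]] U=[[2,-1,4],[0,-4,-2],[0,0,-2]]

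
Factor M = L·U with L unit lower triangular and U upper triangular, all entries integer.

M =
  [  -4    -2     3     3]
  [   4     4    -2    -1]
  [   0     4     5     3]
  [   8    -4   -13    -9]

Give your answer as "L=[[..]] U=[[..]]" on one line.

  R1 -= -1·R0 → [0,2,1,2]
  R2 -= 0·R0 → [0,4,5,3]
  R3 -= -2·R0 → [0,-8,-7,-3]
  R2 -= 2·R1 → [0,0,3,-1]
  R3 -= -4·R1 → [0,0,-3,5]
  R3 -= -1·R2 → [0,0,0,4]

L=[[1,0,0,0],[-1,1,0,0],[0,2,1,0],[-2,-4,-1,1]] U=[[-4,-2,3,3],[0,2,1,2],[0,0,3,-1],[0,0,0,4]]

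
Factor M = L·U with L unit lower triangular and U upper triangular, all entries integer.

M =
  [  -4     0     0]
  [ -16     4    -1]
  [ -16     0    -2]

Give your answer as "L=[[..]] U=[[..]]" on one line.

L=[[1,0,0],[4,1,0],[4,0,1]] U=[[-4,0,0],[0,4,-1],[0,0,-2]]

  R1 -= 4·R0 → [0,4,-1]
  R2 -= 4·R0 → [0,0,-2]
  R2 -= 0·R1 → [0,0,-2]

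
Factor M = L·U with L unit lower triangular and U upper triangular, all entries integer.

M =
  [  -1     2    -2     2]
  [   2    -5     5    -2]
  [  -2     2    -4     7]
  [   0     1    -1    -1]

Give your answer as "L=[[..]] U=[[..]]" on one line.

L=[[1,0,0,0],[-2,1,0,0],[2,2,1,0],[0,-1,0,1]] U=[[-1,2,-2,2],[0,-1,1,2],[0,0,-2,-1],[0,0,0,1]]

  R1 -= -2·R0 → [0,-1,1,2]
  R2 -= 2·R0 → [0,-2,0,3]
  R3 -= 0·R0 → [0,1,-1,-1]
  R2 -= 2·R1 → [0,0,-2,-1]
  R3 -= -1·R1 → [0,0,0,1]
  R3 -= 0·R2 → [0,0,0,1]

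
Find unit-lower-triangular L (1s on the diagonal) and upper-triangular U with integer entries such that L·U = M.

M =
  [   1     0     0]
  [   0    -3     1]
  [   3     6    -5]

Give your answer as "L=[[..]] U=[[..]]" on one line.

L=[[1,0,0],[0,1,0],[3,-2,1]] U=[[1,0,0],[0,-3,1],[0,0,-3]]

  R1 -= 0·R0 → [0,-3,1]
  R2 -= 3·R0 → [0,6,-5]
  R2 -= -2·R1 → [0,0,-3]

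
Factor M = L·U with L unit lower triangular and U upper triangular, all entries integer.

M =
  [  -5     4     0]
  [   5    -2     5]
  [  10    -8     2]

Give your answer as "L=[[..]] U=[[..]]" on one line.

L=[[1,0,0],[-1,1,0],[-2,0,1]] U=[[-5,4,0],[0,2,5],[0,0,2]]

  row1 -= -1·row0 → [0,2,5]
  row2 -= -2·row0 → [0,0,2]
  row2 -= 0·row1 → [0,0,2]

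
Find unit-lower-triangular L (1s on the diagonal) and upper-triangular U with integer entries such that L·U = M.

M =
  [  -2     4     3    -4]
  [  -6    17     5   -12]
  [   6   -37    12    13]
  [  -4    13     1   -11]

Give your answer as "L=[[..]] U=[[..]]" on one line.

  R1 -= 3·R0 → [0,5,-4,0]
  R2 -= -3·R0 → [0,-25,21,1]
  R3 -= 2·R0 → [0,5,-5,-3]
  R2 -= -5·R1 → [0,0,1,1]
  R3 -= 1·R1 → [0,0,-1,-3]
  R3 -= -1·R2 → [0,0,0,-2]

L=[[1,0,0,0],[3,1,0,0],[-3,-5,1,0],[2,1,-1,1]] U=[[-2,4,3,-4],[0,5,-4,0],[0,0,1,1],[0,0,0,-2]]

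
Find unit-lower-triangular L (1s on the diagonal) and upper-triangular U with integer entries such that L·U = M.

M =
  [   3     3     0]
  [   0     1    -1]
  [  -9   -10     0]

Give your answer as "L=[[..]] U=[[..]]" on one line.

  R1 -= 0·R0 → [0,1,-1]
  R2 -= -3·R0 → [0,-1,0]
  R2 -= -1·R1 → [0,0,-1]

L=[[1,0,0],[0,1,0],[-3,-1,1]] U=[[3,3,0],[0,1,-1],[0,0,-1]]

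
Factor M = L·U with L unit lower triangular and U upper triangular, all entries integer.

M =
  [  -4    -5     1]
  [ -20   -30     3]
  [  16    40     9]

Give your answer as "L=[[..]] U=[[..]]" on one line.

  R1 -= 5·R0 → [0,-5,-2]
  R2 -= -4·R0 → [0,20,13]
  R2 -= -4·R1 → [0,0,5]

L=[[1,0,0],[5,1,0],[-4,-4,1]] U=[[-4,-5,1],[0,-5,-2],[0,0,5]]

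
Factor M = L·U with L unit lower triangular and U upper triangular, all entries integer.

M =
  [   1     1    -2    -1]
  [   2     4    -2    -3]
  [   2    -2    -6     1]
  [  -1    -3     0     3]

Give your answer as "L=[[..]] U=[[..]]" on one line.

  R1 -= 2·R0 → [0,2,2,-1]
  R2 -= 2·R0 → [0,-4,-2,3]
  R3 -= -1·R0 → [0,-2,-2,2]
  R2 -= -2·R1 → [0,0,2,1]
  R3 -= -1·R1 → [0,0,0,1]
  R3 -= 0·R2 → [0,0,0,1]

L=[[1,0,0,0],[2,1,0,0],[2,-2,1,0],[-1,-1,0,1]] U=[[1,1,-2,-1],[0,2,2,-1],[0,0,2,1],[0,0,0,1]]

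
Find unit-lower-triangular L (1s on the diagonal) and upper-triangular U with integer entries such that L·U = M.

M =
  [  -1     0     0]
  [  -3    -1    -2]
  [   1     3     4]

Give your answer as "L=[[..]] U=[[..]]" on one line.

  R1 -= 3·R0 → [0,-1,-2]
  R2 -= -1·R0 → [0,3,4]
  R2 -= -3·R1 → [0,0,-2]

L=[[1,0,0],[3,1,0],[-1,-3,1]] U=[[-1,0,0],[0,-1,-2],[0,0,-2]]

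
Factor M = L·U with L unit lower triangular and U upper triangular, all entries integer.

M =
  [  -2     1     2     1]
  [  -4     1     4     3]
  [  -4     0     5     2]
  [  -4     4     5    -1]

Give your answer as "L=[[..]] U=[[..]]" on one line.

L=[[1,0,0,0],[2,1,0,0],[2,2,1,0],[2,-2,1,1]] U=[[-2,1,2,1],[0,-1,0,1],[0,0,1,-2],[0,0,0,1]]

  R1 -= 2·R0 → [0,-1,0,1]
  R2 -= 2·R0 → [0,-2,1,0]
  R3 -= 2·R0 → [0,2,1,-3]
  R2 -= 2·R1 → [0,0,1,-2]
  R3 -= -2·R1 → [0,0,1,-1]
  R3 -= 1·R2 → [0,0,0,1]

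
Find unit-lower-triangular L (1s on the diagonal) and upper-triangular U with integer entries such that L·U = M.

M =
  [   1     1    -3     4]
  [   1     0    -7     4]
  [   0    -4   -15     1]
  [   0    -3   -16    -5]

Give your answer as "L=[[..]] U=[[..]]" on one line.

  R1 -= 1·R0 → [0,-1,-4,0]
  R2 -= 0·R0 → [0,-4,-15,1]
  R3 -= 0·R0 → [0,-3,-16,-5]
  R2 -= 4·R1 → [0,0,1,1]
  R3 -= 3·R1 → [0,0,-4,-5]
  R3 -= -4·R2 → [0,0,0,-1]

L=[[1,0,0,0],[1,1,0,0],[0,4,1,0],[0,3,-4,1]] U=[[1,1,-3,4],[0,-1,-4,0],[0,0,1,1],[0,0,0,-1]]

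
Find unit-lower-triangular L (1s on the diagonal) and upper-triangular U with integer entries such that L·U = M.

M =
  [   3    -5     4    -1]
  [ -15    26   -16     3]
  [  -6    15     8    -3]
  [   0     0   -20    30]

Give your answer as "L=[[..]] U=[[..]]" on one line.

  R1 -= -5·R0 → [0,1,4,-2]
  R2 -= -2·R0 → [0,5,16,-5]
  R3 -= 0·R0 → [0,0,-20,30]
  R2 -= 5·R1 → [0,0,-4,5]
  R3 -= 0·R1 → [0,0,-20,30]
  R3 -= 5·R2 → [0,0,0,5]

L=[[1,0,0,0],[-5,1,0,0],[-2,5,1,0],[0,0,5,1]] U=[[3,-5,4,-1],[0,1,4,-2],[0,0,-4,5],[0,0,0,5]]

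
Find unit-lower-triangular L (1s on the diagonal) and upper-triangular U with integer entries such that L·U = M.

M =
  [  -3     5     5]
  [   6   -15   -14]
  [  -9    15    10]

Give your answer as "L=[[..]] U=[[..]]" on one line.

L=[[1,0,0],[-2,1,0],[3,0,1]] U=[[-3,5,5],[0,-5,-4],[0,0,-5]]

  R1 -= -2·R0 → [0,-5,-4]
  R2 -= 3·R0 → [0,0,-5]
  R2 -= 0·R1 → [0,0,-5]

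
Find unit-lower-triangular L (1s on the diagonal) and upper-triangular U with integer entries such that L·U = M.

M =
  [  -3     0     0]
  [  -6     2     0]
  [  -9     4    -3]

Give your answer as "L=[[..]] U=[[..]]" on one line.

L=[[1,0,0],[2,1,0],[3,2,1]] U=[[-3,0,0],[0,2,0],[0,0,-3]]

  row1 -= 2·row0 → [0,2,0]
  row2 -= 3·row0 → [0,4,-3]
  row2 -= 2·row1 → [0,0,-3]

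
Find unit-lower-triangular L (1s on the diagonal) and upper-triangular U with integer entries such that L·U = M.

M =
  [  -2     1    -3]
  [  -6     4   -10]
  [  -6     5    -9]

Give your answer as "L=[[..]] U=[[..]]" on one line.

  R1 -= 3·R0 → [0,1,-1]
  R2 -= 3·R0 → [0,2,0]
  R2 -= 2·R1 → [0,0,2]

L=[[1,0,0],[3,1,0],[3,2,1]] U=[[-2,1,-3],[0,1,-1],[0,0,2]]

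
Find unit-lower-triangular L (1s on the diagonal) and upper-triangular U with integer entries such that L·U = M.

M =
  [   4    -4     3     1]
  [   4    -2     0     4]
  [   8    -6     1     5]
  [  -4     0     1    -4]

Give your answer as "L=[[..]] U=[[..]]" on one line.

  R1 -= 1·R0 → [0,2,-3,3]
  R2 -= 2·R0 → [0,2,-5,3]
  R3 -= -1·R0 → [0,-4,4,-3]
  R2 -= 1·R1 → [0,0,-2,0]
  R3 -= -2·R1 → [0,0,-2,3]
  R3 -= 1·R2 → [0,0,0,3]

L=[[1,0,0,0],[1,1,0,0],[2,1,1,0],[-1,-2,1,1]] U=[[4,-4,3,1],[0,2,-3,3],[0,0,-2,0],[0,0,0,3]]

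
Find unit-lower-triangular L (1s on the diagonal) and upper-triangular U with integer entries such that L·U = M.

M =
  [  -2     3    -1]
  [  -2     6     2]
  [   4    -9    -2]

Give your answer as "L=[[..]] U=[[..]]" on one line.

L=[[1,0,0],[1,1,0],[-2,-1,1]] U=[[-2,3,-1],[0,3,3],[0,0,-1]]

  R1 -= 1·R0 → [0,3,3]
  R2 -= -2·R0 → [0,-3,-4]
  R2 -= -1·R1 → [0,0,-1]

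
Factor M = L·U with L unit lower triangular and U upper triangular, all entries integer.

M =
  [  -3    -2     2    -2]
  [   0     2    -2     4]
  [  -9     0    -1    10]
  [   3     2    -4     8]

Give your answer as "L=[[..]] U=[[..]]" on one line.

L=[[1,0,0,0],[0,1,0,0],[3,3,1,0],[-1,0,2,1]] U=[[-3,-2,2,-2],[0,2,-2,4],[0,0,-1,4],[0,0,0,-2]]

  R1 -= 0·R0 → [0,2,-2,4]
  R2 -= 3·R0 → [0,6,-7,16]
  R3 -= -1·R0 → [0,0,-2,6]
  R2 -= 3·R1 → [0,0,-1,4]
  R3 -= 0·R1 → [0,0,-2,6]
  R3 -= 2·R2 → [0,0,0,-2]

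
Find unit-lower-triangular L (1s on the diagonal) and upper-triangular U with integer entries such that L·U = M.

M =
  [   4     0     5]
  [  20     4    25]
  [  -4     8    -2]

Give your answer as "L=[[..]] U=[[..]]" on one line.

  R1 -= 5·R0 → [0,4,0]
  R2 -= -1·R0 → [0,8,3]
  R2 -= 2·R1 → [0,0,3]

L=[[1,0,0],[5,1,0],[-1,2,1]] U=[[4,0,5],[0,4,0],[0,0,3]]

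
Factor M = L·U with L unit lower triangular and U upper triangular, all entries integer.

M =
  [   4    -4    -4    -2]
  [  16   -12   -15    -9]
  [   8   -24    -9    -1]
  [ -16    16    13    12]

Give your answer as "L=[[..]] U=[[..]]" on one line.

  r1 -= 4·r0 → [0,4,1,-1]
  r2 -= 2·r0 → [0,-16,-1,3]
  r3 -= -4·r0 → [0,0,-3,4]
  r2 -= -4·r1 → [0,0,3,-1]
  r3 -= 0·r1 → [0,0,-3,4]
  r3 -= -1·r2 → [0,0,0,3]

L=[[1,0,0,0],[4,1,0,0],[2,-4,1,0],[-4,0,-1,1]] U=[[4,-4,-4,-2],[0,4,1,-1],[0,0,3,-1],[0,0,0,3]]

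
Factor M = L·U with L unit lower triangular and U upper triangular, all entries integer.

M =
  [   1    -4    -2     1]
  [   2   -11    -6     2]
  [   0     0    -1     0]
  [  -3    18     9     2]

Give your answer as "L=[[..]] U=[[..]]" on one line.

  R1 -= 2·R0 → [0,-3,-2,0]
  R2 -= 0·R0 → [0,0,-1,0]
  R3 -= -3·R0 → [0,6,3,5]
  R2 -= 0·R1 → [0,0,-1,0]
  R3 -= -2·R1 → [0,0,-1,5]
  R3 -= 1·R2 → [0,0,0,5]

L=[[1,0,0,0],[2,1,0,0],[0,0,1,0],[-3,-2,1,1]] U=[[1,-4,-2,1],[0,-3,-2,0],[0,0,-1,0],[0,0,0,5]]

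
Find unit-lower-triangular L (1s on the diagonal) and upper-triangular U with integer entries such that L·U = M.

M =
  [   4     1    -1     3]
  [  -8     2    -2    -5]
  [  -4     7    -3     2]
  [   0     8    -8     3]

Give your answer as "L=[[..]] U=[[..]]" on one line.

L=[[1,0,0,0],[-2,1,0,0],[-1,2,1,0],[0,2,0,1]] U=[[4,1,-1,3],[0,4,-4,1],[0,0,4,3],[0,0,0,1]]

  row1 -= -2·row0 → [0,4,-4,1]
  row2 -= -1·row0 → [0,8,-4,5]
  row3 -= 0·row0 → [0,8,-8,3]
  row2 -= 2·row1 → [0,0,4,3]
  row3 -= 2·row1 → [0,0,0,1]
  row3 -= 0·row2 → [0,0,0,1]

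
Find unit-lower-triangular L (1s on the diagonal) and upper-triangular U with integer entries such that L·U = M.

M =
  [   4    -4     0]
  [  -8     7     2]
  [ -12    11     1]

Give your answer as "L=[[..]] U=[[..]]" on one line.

L=[[1,0,0],[-2,1,0],[-3,1,1]] U=[[4,-4,0],[0,-1,2],[0,0,-1]]

  row1 -= -2·row0 → [0,-1,2]
  row2 -= -3·row0 → [0,-1,1]
  row2 -= 1·row1 → [0,0,-1]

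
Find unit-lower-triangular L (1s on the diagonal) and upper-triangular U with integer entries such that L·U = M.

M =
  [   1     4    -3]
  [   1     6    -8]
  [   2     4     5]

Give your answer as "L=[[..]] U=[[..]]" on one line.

L=[[1,0,0],[1,1,0],[2,-2,1]] U=[[1,4,-3],[0,2,-5],[0,0,1]]

  R1 -= 1·R0 → [0,2,-5]
  R2 -= 2·R0 → [0,-4,11]
  R2 -= -2·R1 → [0,0,1]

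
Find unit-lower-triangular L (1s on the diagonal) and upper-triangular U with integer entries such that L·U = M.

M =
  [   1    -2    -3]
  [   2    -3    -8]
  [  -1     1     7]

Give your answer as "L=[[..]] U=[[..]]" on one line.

L=[[1,0,0],[2,1,0],[-1,-1,1]] U=[[1,-2,-3],[0,1,-2],[0,0,2]]

  r1 -= 2·r0 → [0,1,-2]
  r2 -= -1·r0 → [0,-1,4]
  r2 -= -1·r1 → [0,0,2]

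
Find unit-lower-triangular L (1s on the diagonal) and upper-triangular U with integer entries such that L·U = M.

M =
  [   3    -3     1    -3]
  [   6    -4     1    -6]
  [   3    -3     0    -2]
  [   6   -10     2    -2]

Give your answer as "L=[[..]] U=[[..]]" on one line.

L=[[1,0,0,0],[2,1,0,0],[1,0,1,0],[2,-2,2,1]] U=[[3,-3,1,-3],[0,2,-1,0],[0,0,-1,1],[0,0,0,2]]

  row1 -= 2·row0 → [0,2,-1,0]
  row2 -= 1·row0 → [0,0,-1,1]
  row3 -= 2·row0 → [0,-4,0,4]
  row2 -= 0·row1 → [0,0,-1,1]
  row3 -= -2·row1 → [0,0,-2,4]
  row3 -= 2·row2 → [0,0,0,2]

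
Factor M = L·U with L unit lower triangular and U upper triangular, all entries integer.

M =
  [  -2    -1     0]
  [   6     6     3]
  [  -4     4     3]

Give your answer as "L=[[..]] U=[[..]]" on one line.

L=[[1,0,0],[-3,1,0],[2,2,1]] U=[[-2,-1,0],[0,3,3],[0,0,-3]]

  R1 -= -3·R0 → [0,3,3]
  R2 -= 2·R0 → [0,6,3]
  R2 -= 2·R1 → [0,0,-3]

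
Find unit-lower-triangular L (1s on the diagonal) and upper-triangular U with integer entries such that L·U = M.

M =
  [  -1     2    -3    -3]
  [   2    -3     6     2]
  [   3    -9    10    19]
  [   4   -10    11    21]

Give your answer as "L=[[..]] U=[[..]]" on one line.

  r1 -= -2·r0 → [0,1,0,-4]
  r2 -= -3·r0 → [0,-3,1,10]
  r3 -= -4·r0 → [0,-2,-1,9]
  r2 -= -3·r1 → [0,0,1,-2]
  r3 -= -2·r1 → [0,0,-1,1]
  r3 -= -1·r2 → [0,0,0,-1]

L=[[1,0,0,0],[-2,1,0,0],[-3,-3,1,0],[-4,-2,-1,1]] U=[[-1,2,-3,-3],[0,1,0,-4],[0,0,1,-2],[0,0,0,-1]]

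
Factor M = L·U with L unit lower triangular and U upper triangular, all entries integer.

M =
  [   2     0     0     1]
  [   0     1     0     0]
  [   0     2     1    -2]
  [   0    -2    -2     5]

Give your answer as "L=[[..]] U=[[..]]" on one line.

L=[[1,0,0,0],[0,1,0,0],[0,2,1,0],[0,-2,-2,1]] U=[[2,0,0,1],[0,1,0,0],[0,0,1,-2],[0,0,0,1]]

  r1 -= 0·r0 → [0,1,0,0]
  r2 -= 0·r0 → [0,2,1,-2]
  r3 -= 0·r0 → [0,-2,-2,5]
  r2 -= 2·r1 → [0,0,1,-2]
  r3 -= -2·r1 → [0,0,-2,5]
  r3 -= -2·r2 → [0,0,0,1]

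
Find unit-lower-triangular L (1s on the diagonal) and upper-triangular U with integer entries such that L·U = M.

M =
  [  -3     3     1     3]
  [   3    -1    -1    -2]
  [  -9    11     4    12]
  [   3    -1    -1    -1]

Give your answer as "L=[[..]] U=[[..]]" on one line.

L=[[1,0,0,0],[-1,1,0,0],[3,1,1,0],[-1,1,0,1]] U=[[-3,3,1,3],[0,2,0,1],[0,0,1,2],[0,0,0,1]]

  r1 -= -1·r0 → [0,2,0,1]
  r2 -= 3·r0 → [0,2,1,3]
  r3 -= -1·r0 → [0,2,0,2]
  r2 -= 1·r1 → [0,0,1,2]
  r3 -= 1·r1 → [0,0,0,1]
  r3 -= 0·r2 → [0,0,0,1]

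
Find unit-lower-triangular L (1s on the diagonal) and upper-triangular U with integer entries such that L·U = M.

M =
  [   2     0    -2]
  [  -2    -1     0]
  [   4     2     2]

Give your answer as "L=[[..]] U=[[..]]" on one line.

L=[[1,0,0],[-1,1,0],[2,-2,1]] U=[[2,0,-2],[0,-1,-2],[0,0,2]]

  r1 -= -1·r0 → [0,-1,-2]
  r2 -= 2·r0 → [0,2,6]
  r2 -= -2·r1 → [0,0,2]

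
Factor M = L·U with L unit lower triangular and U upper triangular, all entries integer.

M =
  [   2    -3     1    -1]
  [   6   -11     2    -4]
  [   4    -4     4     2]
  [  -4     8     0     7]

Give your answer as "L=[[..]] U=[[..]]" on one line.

L=[[1,0,0,0],[3,1,0,0],[2,-1,1,0],[-2,-1,1,1]] U=[[2,-3,1,-1],[0,-2,-1,-1],[0,0,1,3],[0,0,0,1]]

  r1 -= 3·r0 → [0,-2,-1,-1]
  r2 -= 2·r0 → [0,2,2,4]
  r3 -= -2·r0 → [0,2,2,5]
  r2 -= -1·r1 → [0,0,1,3]
  r3 -= -1·r1 → [0,0,1,4]
  r3 -= 1·r2 → [0,0,0,1]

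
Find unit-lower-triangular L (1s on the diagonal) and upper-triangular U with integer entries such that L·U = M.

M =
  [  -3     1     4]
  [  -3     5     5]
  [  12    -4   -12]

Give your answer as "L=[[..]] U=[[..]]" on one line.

L=[[1,0,0],[1,1,0],[-4,0,1]] U=[[-3,1,4],[0,4,1],[0,0,4]]

  row1 -= 1·row0 → [0,4,1]
  row2 -= -4·row0 → [0,0,4]
  row2 -= 0·row1 → [0,0,4]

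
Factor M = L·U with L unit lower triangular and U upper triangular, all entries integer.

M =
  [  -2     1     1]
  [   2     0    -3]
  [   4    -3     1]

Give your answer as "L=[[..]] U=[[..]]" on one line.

L=[[1,0,0],[-1,1,0],[-2,-1,1]] U=[[-2,1,1],[0,1,-2],[0,0,1]]

  row1 -= -1·row0 → [0,1,-2]
  row2 -= -2·row0 → [0,-1,3]
  row2 -= -1·row1 → [0,0,1]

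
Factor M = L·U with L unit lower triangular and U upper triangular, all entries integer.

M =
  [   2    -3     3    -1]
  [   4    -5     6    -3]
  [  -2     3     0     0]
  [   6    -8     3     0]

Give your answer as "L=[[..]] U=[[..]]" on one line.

L=[[1,0,0,0],[2,1,0,0],[-1,0,1,0],[3,1,-2,1]] U=[[2,-3,3,-1],[0,1,0,-1],[0,0,3,-1],[0,0,0,2]]

  row1 -= 2·row0 → [0,1,0,-1]
  row2 -= -1·row0 → [0,0,3,-1]
  row3 -= 3·row0 → [0,1,-6,3]
  row2 -= 0·row1 → [0,0,3,-1]
  row3 -= 1·row1 → [0,0,-6,4]
  row3 -= -2·row2 → [0,0,0,2]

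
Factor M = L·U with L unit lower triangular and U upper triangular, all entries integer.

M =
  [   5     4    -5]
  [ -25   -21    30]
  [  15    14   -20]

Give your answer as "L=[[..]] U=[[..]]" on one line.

  r1 -= -5·r0 → [0,-1,5]
  r2 -= 3·r0 → [0,2,-5]
  r2 -= -2·r1 → [0,0,5]

L=[[1,0,0],[-5,1,0],[3,-2,1]] U=[[5,4,-5],[0,-1,5],[0,0,5]]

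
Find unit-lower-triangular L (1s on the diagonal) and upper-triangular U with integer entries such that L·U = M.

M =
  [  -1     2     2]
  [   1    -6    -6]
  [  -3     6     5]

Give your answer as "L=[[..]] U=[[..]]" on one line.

L=[[1,0,0],[-1,1,0],[3,0,1]] U=[[-1,2,2],[0,-4,-4],[0,0,-1]]

  row1 -= -1·row0 → [0,-4,-4]
  row2 -= 3·row0 → [0,0,-1]
  row2 -= 0·row1 → [0,0,-1]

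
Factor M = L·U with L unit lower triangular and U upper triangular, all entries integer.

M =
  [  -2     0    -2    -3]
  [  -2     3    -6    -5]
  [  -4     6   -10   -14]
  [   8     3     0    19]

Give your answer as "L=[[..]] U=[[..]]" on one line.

L=[[1,0,0,0],[1,1,0,0],[2,2,1,0],[-4,1,-2,1]] U=[[-2,0,-2,-3],[0,3,-4,-2],[0,0,2,-4],[0,0,0,1]]

  row1 -= 1·row0 → [0,3,-4,-2]
  row2 -= 2·row0 → [0,6,-6,-8]
  row3 -= -4·row0 → [0,3,-8,7]
  row2 -= 2·row1 → [0,0,2,-4]
  row3 -= 1·row1 → [0,0,-4,9]
  row3 -= -2·row2 → [0,0,0,1]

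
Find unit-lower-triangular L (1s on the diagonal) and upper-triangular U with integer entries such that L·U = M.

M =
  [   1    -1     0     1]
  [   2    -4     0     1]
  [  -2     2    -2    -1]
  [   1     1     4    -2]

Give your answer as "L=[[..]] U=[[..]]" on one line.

  r1 -= 2·r0 → [0,-2,0,-1]
  r2 -= -2·r0 → [0,0,-2,1]
  r3 -= 1·r0 → [0,2,4,-3]
  r2 -= 0·r1 → [0,0,-2,1]
  r3 -= -1·r1 → [0,0,4,-4]
  r3 -= -2·r2 → [0,0,0,-2]

L=[[1,0,0,0],[2,1,0,0],[-2,0,1,0],[1,-1,-2,1]] U=[[1,-1,0,1],[0,-2,0,-1],[0,0,-2,1],[0,0,0,-2]]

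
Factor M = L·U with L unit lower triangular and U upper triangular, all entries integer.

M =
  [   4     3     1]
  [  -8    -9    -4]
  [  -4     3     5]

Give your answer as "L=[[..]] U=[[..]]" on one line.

L=[[1,0,0],[-2,1,0],[-1,-2,1]] U=[[4,3,1],[0,-3,-2],[0,0,2]]

  r1 -= -2·r0 → [0,-3,-2]
  r2 -= -1·r0 → [0,6,6]
  r2 -= -2·r1 → [0,0,2]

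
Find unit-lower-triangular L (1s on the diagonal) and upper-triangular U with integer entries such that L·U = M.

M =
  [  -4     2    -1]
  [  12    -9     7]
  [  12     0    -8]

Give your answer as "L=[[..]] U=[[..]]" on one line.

  row1 -= -3·row0 → [0,-3,4]
  row2 -= -3·row0 → [0,6,-11]
  row2 -= -2·row1 → [0,0,-3]

L=[[1,0,0],[-3,1,0],[-3,-2,1]] U=[[-4,2,-1],[0,-3,4],[0,0,-3]]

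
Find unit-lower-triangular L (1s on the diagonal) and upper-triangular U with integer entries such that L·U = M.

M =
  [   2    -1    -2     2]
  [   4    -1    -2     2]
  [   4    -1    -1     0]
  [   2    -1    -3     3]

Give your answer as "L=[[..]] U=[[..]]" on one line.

  r1 -= 2·r0 → [0,1,2,-2]
  r2 -= 2·r0 → [0,1,3,-4]
  r3 -= 1·r0 → [0,0,-1,1]
  r2 -= 1·r1 → [0,0,1,-2]
  r3 -= 0·r1 → [0,0,-1,1]
  r3 -= -1·r2 → [0,0,0,-1]

L=[[1,0,0,0],[2,1,0,0],[2,1,1,0],[1,0,-1,1]] U=[[2,-1,-2,2],[0,1,2,-2],[0,0,1,-2],[0,0,0,-1]]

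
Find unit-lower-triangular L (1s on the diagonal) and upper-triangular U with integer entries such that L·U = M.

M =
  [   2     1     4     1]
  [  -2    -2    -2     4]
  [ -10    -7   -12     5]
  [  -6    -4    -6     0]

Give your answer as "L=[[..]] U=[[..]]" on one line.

  row1 -= -1·row0 → [0,-1,2,5]
  row2 -= -5·row0 → [0,-2,8,10]
  row3 -= -3·row0 → [0,-1,6,3]
  row2 -= 2·row1 → [0,0,4,0]
  row3 -= 1·row1 → [0,0,4,-2]
  row3 -= 1·row2 → [0,0,0,-2]

L=[[1,0,0,0],[-1,1,0,0],[-5,2,1,0],[-3,1,1,1]] U=[[2,1,4,1],[0,-1,2,5],[0,0,4,0],[0,0,0,-2]]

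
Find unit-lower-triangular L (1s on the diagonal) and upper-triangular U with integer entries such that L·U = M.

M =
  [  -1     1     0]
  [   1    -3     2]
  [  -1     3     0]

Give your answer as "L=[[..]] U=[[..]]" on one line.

L=[[1,0,0],[-1,1,0],[1,-1,1]] U=[[-1,1,0],[0,-2,2],[0,0,2]]

  row1 -= -1·row0 → [0,-2,2]
  row2 -= 1·row0 → [0,2,0]
  row2 -= -1·row1 → [0,0,2]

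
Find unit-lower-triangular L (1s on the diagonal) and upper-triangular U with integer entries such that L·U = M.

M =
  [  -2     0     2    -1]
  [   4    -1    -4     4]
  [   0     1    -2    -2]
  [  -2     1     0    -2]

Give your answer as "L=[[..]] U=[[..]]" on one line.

  row1 -= -2·row0 → [0,-1,0,2]
  row2 -= 0·row0 → [0,1,-2,-2]
  row3 -= 1·row0 → [0,1,-2,-1]
  row2 -= -1·row1 → [0,0,-2,0]
  row3 -= -1·row1 → [0,0,-2,1]
  row3 -= 1·row2 → [0,0,0,1]

L=[[1,0,0,0],[-2,1,0,0],[0,-1,1,0],[1,-1,1,1]] U=[[-2,0,2,-1],[0,-1,0,2],[0,0,-2,0],[0,0,0,1]]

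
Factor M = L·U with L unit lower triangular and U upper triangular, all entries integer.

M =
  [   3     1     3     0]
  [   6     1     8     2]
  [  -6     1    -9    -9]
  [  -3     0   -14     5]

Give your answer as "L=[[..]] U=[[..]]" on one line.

L=[[1,0,0,0],[2,1,0,0],[-2,-3,1,0],[-1,-1,-3,1]] U=[[3,1,3,0],[0,-1,2,2],[0,0,3,-3],[0,0,0,-2]]

  r1 -= 2·r0 → [0,-1,2,2]
  r2 -= -2·r0 → [0,3,-3,-9]
  r3 -= -1·r0 → [0,1,-11,5]
  r2 -= -3·r1 → [0,0,3,-3]
  r3 -= -1·r1 → [0,0,-9,7]
  r3 -= -3·r2 → [0,0,0,-2]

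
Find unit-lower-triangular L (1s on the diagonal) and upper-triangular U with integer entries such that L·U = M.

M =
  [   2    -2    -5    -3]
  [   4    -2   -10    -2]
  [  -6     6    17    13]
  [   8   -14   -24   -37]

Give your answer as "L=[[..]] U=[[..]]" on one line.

  R1 -= 2·R0 → [0,2,0,4]
  R2 -= -3·R0 → [0,0,2,4]
  R3 -= 4·R0 → [0,-6,-4,-25]
  R2 -= 0·R1 → [0,0,2,4]
  R3 -= -3·R1 → [0,0,-4,-13]
  R3 -= -2·R2 → [0,0,0,-5]

L=[[1,0,0,0],[2,1,0,0],[-3,0,1,0],[4,-3,-2,1]] U=[[2,-2,-5,-3],[0,2,0,4],[0,0,2,4],[0,0,0,-5]]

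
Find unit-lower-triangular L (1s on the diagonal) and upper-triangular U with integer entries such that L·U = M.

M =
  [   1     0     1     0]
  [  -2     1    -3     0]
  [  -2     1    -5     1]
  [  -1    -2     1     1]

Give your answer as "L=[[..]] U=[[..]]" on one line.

L=[[1,0,0,0],[-2,1,0,0],[-2,1,1,0],[-1,-2,0,1]] U=[[1,0,1,0],[0,1,-1,0],[0,0,-2,1],[0,0,0,1]]

  row1 -= -2·row0 → [0,1,-1,0]
  row2 -= -2·row0 → [0,1,-3,1]
  row3 -= -1·row0 → [0,-2,2,1]
  row2 -= 1·row1 → [0,0,-2,1]
  row3 -= -2·row1 → [0,0,0,1]
  row3 -= 0·row2 → [0,0,0,1]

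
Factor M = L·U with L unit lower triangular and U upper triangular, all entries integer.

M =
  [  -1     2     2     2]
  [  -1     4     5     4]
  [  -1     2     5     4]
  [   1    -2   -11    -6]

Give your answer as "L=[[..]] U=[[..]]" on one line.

  R1 -= 1·R0 → [0,2,3,2]
  R2 -= 1·R0 → [0,0,3,2]
  R3 -= -1·R0 → [0,0,-9,-4]
  R2 -= 0·R1 → [0,0,3,2]
  R3 -= 0·R1 → [0,0,-9,-4]
  R3 -= -3·R2 → [0,0,0,2]

L=[[1,0,0,0],[1,1,0,0],[1,0,1,0],[-1,0,-3,1]] U=[[-1,2,2,2],[0,2,3,2],[0,0,3,2],[0,0,0,2]]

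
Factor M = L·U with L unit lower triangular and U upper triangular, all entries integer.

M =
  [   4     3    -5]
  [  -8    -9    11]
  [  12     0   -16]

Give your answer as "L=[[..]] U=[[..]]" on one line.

  row1 -= -2·row0 → [0,-3,1]
  row2 -= 3·row0 → [0,-9,-1]
  row2 -= 3·row1 → [0,0,-4]

L=[[1,0,0],[-2,1,0],[3,3,1]] U=[[4,3,-5],[0,-3,1],[0,0,-4]]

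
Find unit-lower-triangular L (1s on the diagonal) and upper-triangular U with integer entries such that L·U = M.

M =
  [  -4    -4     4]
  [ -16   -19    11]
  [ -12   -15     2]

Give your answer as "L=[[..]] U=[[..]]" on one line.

  R1 -= 4·R0 → [0,-3,-5]
  R2 -= 3·R0 → [0,-3,-10]
  R2 -= 1·R1 → [0,0,-5]

L=[[1,0,0],[4,1,0],[3,1,1]] U=[[-4,-4,4],[0,-3,-5],[0,0,-5]]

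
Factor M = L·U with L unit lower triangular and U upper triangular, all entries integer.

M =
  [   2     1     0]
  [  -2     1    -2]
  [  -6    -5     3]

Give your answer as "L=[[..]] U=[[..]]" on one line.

  row1 -= -1·row0 → [0,2,-2]
  row2 -= -3·row0 → [0,-2,3]
  row2 -= -1·row1 → [0,0,1]

L=[[1,0,0],[-1,1,0],[-3,-1,1]] U=[[2,1,0],[0,2,-2],[0,0,1]]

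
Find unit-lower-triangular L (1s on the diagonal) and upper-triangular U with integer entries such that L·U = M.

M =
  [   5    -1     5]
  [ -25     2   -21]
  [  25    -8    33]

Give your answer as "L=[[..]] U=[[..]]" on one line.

  R1 -= -5·R0 → [0,-3,4]
  R2 -= 5·R0 → [0,-3,8]
  R2 -= 1·R1 → [0,0,4]

L=[[1,0,0],[-5,1,0],[5,1,1]] U=[[5,-1,5],[0,-3,4],[0,0,4]]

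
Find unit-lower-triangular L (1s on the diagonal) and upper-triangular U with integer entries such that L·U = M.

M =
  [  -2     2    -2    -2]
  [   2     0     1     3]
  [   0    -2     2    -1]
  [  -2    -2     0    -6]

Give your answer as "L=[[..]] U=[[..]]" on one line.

L=[[1,0,0,0],[-1,1,0,0],[0,-1,1,0],[1,-2,0,1]] U=[[-2,2,-2,-2],[0,2,-1,1],[0,0,1,0],[0,0,0,-2]]

  R1 -= -1·R0 → [0,2,-1,1]
  R2 -= 0·R0 → [0,-2,2,-1]
  R3 -= 1·R0 → [0,-4,2,-4]
  R2 -= -1·R1 → [0,0,1,0]
  R3 -= -2·R1 → [0,0,0,-2]
  R3 -= 0·R2 → [0,0,0,-2]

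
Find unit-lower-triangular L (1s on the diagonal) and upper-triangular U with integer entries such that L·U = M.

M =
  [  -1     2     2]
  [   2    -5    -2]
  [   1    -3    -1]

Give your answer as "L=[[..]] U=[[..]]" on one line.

  r1 -= -2·r0 → [0,-1,2]
  r2 -= -1·r0 → [0,-1,1]
  r2 -= 1·r1 → [0,0,-1]

L=[[1,0,0],[-2,1,0],[-1,1,1]] U=[[-1,2,2],[0,-1,2],[0,0,-1]]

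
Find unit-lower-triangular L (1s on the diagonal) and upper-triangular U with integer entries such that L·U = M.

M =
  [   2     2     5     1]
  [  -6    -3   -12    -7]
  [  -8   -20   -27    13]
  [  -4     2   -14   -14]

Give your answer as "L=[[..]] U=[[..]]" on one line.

  row1 -= -3·row0 → [0,3,3,-4]
  row2 -= -4·row0 → [0,-12,-7,17]
  row3 -= -2·row0 → [0,6,-4,-12]
  row2 -= -4·row1 → [0,0,5,1]
  row3 -= 2·row1 → [0,0,-10,-4]
  row3 -= -2·row2 → [0,0,0,-2]

L=[[1,0,0,0],[-3,1,0,0],[-4,-4,1,0],[-2,2,-2,1]] U=[[2,2,5,1],[0,3,3,-4],[0,0,5,1],[0,0,0,-2]]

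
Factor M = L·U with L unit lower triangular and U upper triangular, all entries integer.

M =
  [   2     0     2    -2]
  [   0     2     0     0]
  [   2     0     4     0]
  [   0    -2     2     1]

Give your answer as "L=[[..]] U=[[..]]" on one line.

L=[[1,0,0,0],[0,1,0,0],[1,0,1,0],[0,-1,1,1]] U=[[2,0,2,-2],[0,2,0,0],[0,0,2,2],[0,0,0,-1]]

  R1 -= 0·R0 → [0,2,0,0]
  R2 -= 1·R0 → [0,0,2,2]
  R3 -= 0·R0 → [0,-2,2,1]
  R2 -= 0·R1 → [0,0,2,2]
  R3 -= -1·R1 → [0,0,2,1]
  R3 -= 1·R2 → [0,0,0,-1]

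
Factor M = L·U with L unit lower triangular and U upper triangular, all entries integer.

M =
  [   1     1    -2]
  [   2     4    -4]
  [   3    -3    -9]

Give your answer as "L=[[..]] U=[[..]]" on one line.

  r1 -= 2·r0 → [0,2,0]
  r2 -= 3·r0 → [0,-6,-3]
  r2 -= -3·r1 → [0,0,-3]

L=[[1,0,0],[2,1,0],[3,-3,1]] U=[[1,1,-2],[0,2,0],[0,0,-3]]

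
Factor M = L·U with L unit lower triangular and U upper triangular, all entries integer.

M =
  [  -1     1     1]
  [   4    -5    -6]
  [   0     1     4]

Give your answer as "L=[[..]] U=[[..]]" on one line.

  r1 -= -4·r0 → [0,-1,-2]
  r2 -= 0·r0 → [0,1,4]
  r2 -= -1·r1 → [0,0,2]

L=[[1,0,0],[-4,1,0],[0,-1,1]] U=[[-1,1,1],[0,-1,-2],[0,0,2]]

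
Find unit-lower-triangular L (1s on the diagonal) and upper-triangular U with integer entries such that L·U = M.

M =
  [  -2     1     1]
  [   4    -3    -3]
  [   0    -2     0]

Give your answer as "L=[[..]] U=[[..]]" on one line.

  r1 -= -2·r0 → [0,-1,-1]
  r2 -= 0·r0 → [0,-2,0]
  r2 -= 2·r1 → [0,0,2]

L=[[1,0,0],[-2,1,0],[0,2,1]] U=[[-2,1,1],[0,-1,-1],[0,0,2]]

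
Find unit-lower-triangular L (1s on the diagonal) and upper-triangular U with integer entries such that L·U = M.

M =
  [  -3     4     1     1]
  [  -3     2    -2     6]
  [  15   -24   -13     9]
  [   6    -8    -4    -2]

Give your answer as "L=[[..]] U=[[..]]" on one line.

L=[[1,0,0,0],[1,1,0,0],[-5,2,1,0],[-2,0,1,1]] U=[[-3,4,1,1],[0,-2,-3,5],[0,0,-2,4],[0,0,0,-4]]

  R1 -= 1·R0 → [0,-2,-3,5]
  R2 -= -5·R0 → [0,-4,-8,14]
  R3 -= -2·R0 → [0,0,-2,0]
  R2 -= 2·R1 → [0,0,-2,4]
  R3 -= 0·R1 → [0,0,-2,0]
  R3 -= 1·R2 → [0,0,0,-4]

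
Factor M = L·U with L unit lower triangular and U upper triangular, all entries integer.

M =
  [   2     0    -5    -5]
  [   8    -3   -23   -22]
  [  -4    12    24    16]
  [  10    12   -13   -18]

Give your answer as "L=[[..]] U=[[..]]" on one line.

  r1 -= 4·r0 → [0,-3,-3,-2]
  r2 -= -2·r0 → [0,12,14,6]
  r3 -= 5·r0 → [0,12,12,7]
  r2 -= -4·r1 → [0,0,2,-2]
  r3 -= -4·r1 → [0,0,0,-1]
  r3 -= 0·r2 → [0,0,0,-1]

L=[[1,0,0,0],[4,1,0,0],[-2,-4,1,0],[5,-4,0,1]] U=[[2,0,-5,-5],[0,-3,-3,-2],[0,0,2,-2],[0,0,0,-1]]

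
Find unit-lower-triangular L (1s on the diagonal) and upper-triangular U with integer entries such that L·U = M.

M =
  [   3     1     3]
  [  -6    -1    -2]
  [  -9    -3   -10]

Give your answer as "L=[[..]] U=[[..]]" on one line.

L=[[1,0,0],[-2,1,0],[-3,0,1]] U=[[3,1,3],[0,1,4],[0,0,-1]]

  row1 -= -2·row0 → [0,1,4]
  row2 -= -3·row0 → [0,0,-1]
  row2 -= 0·row1 → [0,0,-1]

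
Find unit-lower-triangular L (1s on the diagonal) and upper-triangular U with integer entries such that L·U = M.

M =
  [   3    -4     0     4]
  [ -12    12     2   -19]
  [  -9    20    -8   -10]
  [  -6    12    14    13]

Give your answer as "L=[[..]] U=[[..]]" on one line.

L=[[1,0,0,0],[-4,1,0,0],[-3,-2,1,0],[-2,-1,-4,1]] U=[[3,-4,0,4],[0,-4,2,-3],[0,0,-4,-4],[0,0,0,2]]

  r1 -= -4·r0 → [0,-4,2,-3]
  r2 -= -3·r0 → [0,8,-8,2]
  r3 -= -2·r0 → [0,4,14,21]
  r2 -= -2·r1 → [0,0,-4,-4]
  r3 -= -1·r1 → [0,0,16,18]
  r3 -= -4·r2 → [0,0,0,2]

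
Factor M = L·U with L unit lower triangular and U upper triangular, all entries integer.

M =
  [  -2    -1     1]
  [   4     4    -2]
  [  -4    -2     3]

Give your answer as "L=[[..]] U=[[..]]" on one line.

  R1 -= -2·R0 → [0,2,0]
  R2 -= 2·R0 → [0,0,1]
  R2 -= 0·R1 → [0,0,1]

L=[[1,0,0],[-2,1,0],[2,0,1]] U=[[-2,-1,1],[0,2,0],[0,0,1]]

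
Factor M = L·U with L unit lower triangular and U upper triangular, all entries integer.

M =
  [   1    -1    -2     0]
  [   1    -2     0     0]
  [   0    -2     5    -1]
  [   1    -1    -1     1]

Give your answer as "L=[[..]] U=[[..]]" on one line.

  row1 -= 1·row0 → [0,-1,2,0]
  row2 -= 0·row0 → [0,-2,5,-1]
  row3 -= 1·row0 → [0,0,1,1]
  row2 -= 2·row1 → [0,0,1,-1]
  row3 -= 0·row1 → [0,0,1,1]
  row3 -= 1·row2 → [0,0,0,2]

L=[[1,0,0,0],[1,1,0,0],[0,2,1,0],[1,0,1,1]] U=[[1,-1,-2,0],[0,-1,2,0],[0,0,1,-1],[0,0,0,2]]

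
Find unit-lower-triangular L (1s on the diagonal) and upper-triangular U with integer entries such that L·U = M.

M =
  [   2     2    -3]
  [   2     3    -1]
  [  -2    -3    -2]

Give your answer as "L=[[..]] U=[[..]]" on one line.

  r1 -= 1·r0 → [0,1,2]
  r2 -= -1·r0 → [0,-1,-5]
  r2 -= -1·r1 → [0,0,-3]

L=[[1,0,0],[1,1,0],[-1,-1,1]] U=[[2,2,-3],[0,1,2],[0,0,-3]]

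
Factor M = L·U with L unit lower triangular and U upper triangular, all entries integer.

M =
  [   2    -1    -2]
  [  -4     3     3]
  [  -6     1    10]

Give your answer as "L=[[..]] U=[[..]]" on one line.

  R1 -= -2·R0 → [0,1,-1]
  R2 -= -3·R0 → [0,-2,4]
  R2 -= -2·R1 → [0,0,2]

L=[[1,0,0],[-2,1,0],[-3,-2,1]] U=[[2,-1,-2],[0,1,-1],[0,0,2]]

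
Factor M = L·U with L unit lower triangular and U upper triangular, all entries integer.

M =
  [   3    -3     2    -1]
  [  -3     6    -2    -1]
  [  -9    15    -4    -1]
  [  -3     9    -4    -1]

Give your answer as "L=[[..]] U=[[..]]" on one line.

  r1 -= -1·r0 → [0,3,0,-2]
  r2 -= -3·r0 → [0,6,2,-4]
  r3 -= -1·r0 → [0,6,-2,-2]
  r2 -= 2·r1 → [0,0,2,0]
  r3 -= 2·r1 → [0,0,-2,2]
  r3 -= -1·r2 → [0,0,0,2]

L=[[1,0,0,0],[-1,1,0,0],[-3,2,1,0],[-1,2,-1,1]] U=[[3,-3,2,-1],[0,3,0,-2],[0,0,2,0],[0,0,0,2]]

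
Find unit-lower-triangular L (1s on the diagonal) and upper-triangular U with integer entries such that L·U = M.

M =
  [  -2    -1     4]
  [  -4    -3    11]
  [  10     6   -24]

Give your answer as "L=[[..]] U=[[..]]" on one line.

L=[[1,0,0],[2,1,0],[-5,-1,1]] U=[[-2,-1,4],[0,-1,3],[0,0,-1]]

  r1 -= 2·r0 → [0,-1,3]
  r2 -= -5·r0 → [0,1,-4]
  r2 -= -1·r1 → [0,0,-1]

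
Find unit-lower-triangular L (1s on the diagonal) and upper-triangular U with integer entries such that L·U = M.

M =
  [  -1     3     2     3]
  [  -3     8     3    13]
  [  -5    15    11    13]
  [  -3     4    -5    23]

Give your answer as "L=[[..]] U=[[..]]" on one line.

L=[[1,0,0,0],[3,1,0,0],[5,0,1,0],[3,5,4,1]] U=[[-1,3,2,3],[0,-1,-3,4],[0,0,1,-2],[0,0,0,2]]

  row1 -= 3·row0 → [0,-1,-3,4]
  row2 -= 5·row0 → [0,0,1,-2]
  row3 -= 3·row0 → [0,-5,-11,14]
  row2 -= 0·row1 → [0,0,1,-2]
  row3 -= 5·row1 → [0,0,4,-6]
  row3 -= 4·row2 → [0,0,0,2]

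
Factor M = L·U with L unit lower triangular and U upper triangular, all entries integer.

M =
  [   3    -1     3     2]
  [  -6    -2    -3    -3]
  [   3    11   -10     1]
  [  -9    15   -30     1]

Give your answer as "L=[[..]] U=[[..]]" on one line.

L=[[1,0,0,0],[-2,1,0,0],[1,-3,1,0],[-3,-3,3,1]] U=[[3,-1,3,2],[0,-4,3,1],[0,0,-4,2],[0,0,0,4]]

  r1 -= -2·r0 → [0,-4,3,1]
  r2 -= 1·r0 → [0,12,-13,-1]
  r3 -= -3·r0 → [0,12,-21,7]
  r2 -= -3·r1 → [0,0,-4,2]
  r3 -= -3·r1 → [0,0,-12,10]
  r3 -= 3·r2 → [0,0,0,4]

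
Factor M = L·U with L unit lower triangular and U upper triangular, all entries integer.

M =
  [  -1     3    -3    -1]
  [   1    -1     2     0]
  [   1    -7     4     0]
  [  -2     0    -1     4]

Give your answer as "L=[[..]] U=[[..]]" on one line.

  r1 -= -1·r0 → [0,2,-1,-1]
  r2 -= -1·r0 → [0,-4,1,-1]
  r3 -= 2·r0 → [0,-6,5,6]
  r2 -= -2·r1 → [0,0,-1,-3]
  r3 -= -3·r1 → [0,0,2,3]
  r3 -= -2·r2 → [0,0,0,-3]

L=[[1,0,0,0],[-1,1,0,0],[-1,-2,1,0],[2,-3,-2,1]] U=[[-1,3,-3,-1],[0,2,-1,-1],[0,0,-1,-3],[0,0,0,-3]]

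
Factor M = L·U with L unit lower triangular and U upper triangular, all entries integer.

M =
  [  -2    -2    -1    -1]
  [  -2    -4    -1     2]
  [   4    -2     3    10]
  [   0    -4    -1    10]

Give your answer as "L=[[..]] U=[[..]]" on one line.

L=[[1,0,0,0],[1,1,0,0],[-2,3,1,0],[0,2,-1,1]] U=[[-2,-2,-1,-1],[0,-2,0,3],[0,0,1,-1],[0,0,0,3]]

  R1 -= 1·R0 → [0,-2,0,3]
  R2 -= -2·R0 → [0,-6,1,8]
  R3 -= 0·R0 → [0,-4,-1,10]
  R2 -= 3·R1 → [0,0,1,-1]
  R3 -= 2·R1 → [0,0,-1,4]
  R3 -= -1·R2 → [0,0,0,3]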